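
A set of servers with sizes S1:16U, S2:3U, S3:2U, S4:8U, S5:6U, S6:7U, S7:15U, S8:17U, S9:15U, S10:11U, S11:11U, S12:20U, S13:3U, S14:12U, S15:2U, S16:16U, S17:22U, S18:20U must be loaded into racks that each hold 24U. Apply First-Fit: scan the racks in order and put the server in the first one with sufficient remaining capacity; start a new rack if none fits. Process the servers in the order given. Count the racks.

rack 1: place S1 (16U), 8U left
rack 1: place S2 (3U), 5U left
rack 1: place S3 (2U), 3U left
rack 2: place S4 (8U), 16U left
rack 2: place S5 (6U), 10U left
rack 2: place S6 (7U), 3U left
rack 3: place S7 (15U), 9U left
rack 4: place S8 (17U), 7U left
rack 5: place S9 (15U), 9U left
rack 6: place S10 (11U), 13U left
rack 6: place S11 (11U), 2U left
rack 7: place S12 (20U), 4U left
rack 1: place S13 (3U), 0U left
rack 8: place S14 (12U), 12U left
rack 2: place S15 (2U), 1U left
rack 9: place S16 (16U), 8U left
rack 10: place S17 (22U), 2U left
rack 11: place S18 (20U), 4U left
Final racks: [16,3,2,3] [8,6,7,2] [15] [17] [15] [11,11] [20] [12] [16] [22] [20].

11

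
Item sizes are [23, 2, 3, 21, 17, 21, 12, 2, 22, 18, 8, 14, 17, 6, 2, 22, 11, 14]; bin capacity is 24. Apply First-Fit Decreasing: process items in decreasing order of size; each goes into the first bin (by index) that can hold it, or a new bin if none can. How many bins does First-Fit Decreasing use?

Sorted descending: 23, 22, 22, 21, 21, 18, 17, 17, 14, 14, 12, 11, 8, 6, 3, 2, 2, 2.
Put 23 in bin 1; 1 remain.
Put 22 in bin 2; 2 remain.
Put 22 in bin 3; 2 remain.
Put 21 in bin 4; 3 remain.
Put 21 in bin 5; 3 remain.
Put 18 in bin 6; 6 remain.
Put 17 in bin 7; 7 remain.
Put 17 in bin 8; 7 remain.
Put 14 in bin 9; 10 remain.
Put 14 in bin 10; 10 remain.
Put 12 in bin 11; 12 remain.
Put 11 in bin 11; 1 remain.
Put 8 in bin 9; 2 remain.
Put 6 in bin 6; 0 remain.
Put 3 in bin 4; 0 remain.
Put 2 in bin 2; 0 remain.
Put 2 in bin 3; 0 remain.
Put 2 in bin 5; 1 remain.

11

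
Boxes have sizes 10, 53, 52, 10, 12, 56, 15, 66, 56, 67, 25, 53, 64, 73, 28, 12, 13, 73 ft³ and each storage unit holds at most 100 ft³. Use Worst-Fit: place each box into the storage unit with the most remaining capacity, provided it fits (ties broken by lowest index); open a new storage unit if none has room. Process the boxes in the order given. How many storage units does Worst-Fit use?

10

10 ft³ → storage unit 1 (remaining 90 ft³)
53 ft³ → storage unit 1 (remaining 37 ft³)
52 ft³ → storage unit 2 (remaining 48 ft³)
10 ft³ → storage unit 2 (remaining 38 ft³)
12 ft³ → storage unit 2 (remaining 26 ft³)
56 ft³ → storage unit 3 (remaining 44 ft³)
15 ft³ → storage unit 3 (remaining 29 ft³)
66 ft³ → storage unit 4 (remaining 34 ft³)
56 ft³ → storage unit 5 (remaining 44 ft³)
67 ft³ → storage unit 6 (remaining 33 ft³)
25 ft³ → storage unit 5 (remaining 19 ft³)
53 ft³ → storage unit 7 (remaining 47 ft³)
64 ft³ → storage unit 8 (remaining 36 ft³)
73 ft³ → storage unit 9 (remaining 27 ft³)
28 ft³ → storage unit 7 (remaining 19 ft³)
12 ft³ → storage unit 1 (remaining 25 ft³)
13 ft³ → storage unit 8 (remaining 23 ft³)
73 ft³ → storage unit 10 (remaining 27 ft³)
Final storage units: [10,53,12] [52,10,12] [56,15] [66] [56,25] [67] [53,28] [64,13] [73] [73].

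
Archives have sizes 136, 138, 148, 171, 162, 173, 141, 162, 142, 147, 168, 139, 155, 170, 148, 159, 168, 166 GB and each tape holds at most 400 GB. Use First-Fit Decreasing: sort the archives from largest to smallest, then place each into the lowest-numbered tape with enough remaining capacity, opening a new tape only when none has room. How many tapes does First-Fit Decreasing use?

Sorted descending: 173, 171, 170, 168, 168, 166, 162, 162, 159, 155, 148, 148, 147, 142, 141, 139, 138, 136.
Put 173 GB in tape 1; 227 GB remain.
Put 171 GB in tape 1; 56 GB remain.
Put 170 GB in tape 2; 230 GB remain.
Put 168 GB in tape 2; 62 GB remain.
Put 168 GB in tape 3; 232 GB remain.
Put 166 GB in tape 3; 66 GB remain.
Put 162 GB in tape 4; 238 GB remain.
Put 162 GB in tape 4; 76 GB remain.
Put 159 GB in tape 5; 241 GB remain.
Put 155 GB in tape 5; 86 GB remain.
Put 148 GB in tape 6; 252 GB remain.
Put 148 GB in tape 6; 104 GB remain.
Put 147 GB in tape 7; 253 GB remain.
Put 142 GB in tape 7; 111 GB remain.
Put 141 GB in tape 8; 259 GB remain.
Put 139 GB in tape 8; 120 GB remain.
Put 138 GB in tape 9; 262 GB remain.
Put 136 GB in tape 9; 126 GB remain.
Final tapes: [173,171] [170,168] [168,166] [162,162] [159,155] [148,148] [147,142] [141,139] [138,136].

9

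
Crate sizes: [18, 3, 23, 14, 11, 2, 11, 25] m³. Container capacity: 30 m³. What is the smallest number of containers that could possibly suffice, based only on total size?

4 containers

Total size = 18 + 3 + 23 + 14 + 11 + 2 + 11 + 25 = 107 m³.
⌈107 / 30⌉ = 4.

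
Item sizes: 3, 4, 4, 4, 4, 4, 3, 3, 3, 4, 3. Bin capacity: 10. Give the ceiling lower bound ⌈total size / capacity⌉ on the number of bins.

Total size = 3 + 4 + 4 + 4 + 4 + 4 + 3 + 3 + 3 + 4 + 3 = 39.
⌈39 / 10⌉ = 4.

4 bins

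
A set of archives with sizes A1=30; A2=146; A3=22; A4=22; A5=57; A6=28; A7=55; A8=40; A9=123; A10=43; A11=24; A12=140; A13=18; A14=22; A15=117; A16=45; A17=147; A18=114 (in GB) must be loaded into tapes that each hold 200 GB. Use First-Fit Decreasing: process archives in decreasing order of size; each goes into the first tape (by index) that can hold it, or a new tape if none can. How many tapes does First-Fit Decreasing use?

7

Sorted descending: 147, 146, 140, 123, 117, 114, 57, 55, 45, 43, 40, 30, 28, 24, 22, 22, 22, 18.
tape 1: place 147 GB, 53 GB left
tape 2: place 146 GB, 54 GB left
tape 3: place 140 GB, 60 GB left
tape 4: place 123 GB, 77 GB left
tape 5: place 117 GB, 83 GB left
tape 6: place 114 GB, 86 GB left
tape 3: place 57 GB, 3 GB left
tape 4: place 55 GB, 22 GB left
tape 1: place 45 GB, 8 GB left
tape 2: place 43 GB, 11 GB left
tape 5: place 40 GB, 43 GB left
tape 5: place 30 GB, 13 GB left
tape 6: place 28 GB, 58 GB left
tape 6: place 24 GB, 34 GB left
tape 4: place 22 GB, 0 GB left
tape 6: place 22 GB, 12 GB left
tape 7: place 22 GB, 178 GB left
tape 7: place 18 GB, 160 GB left
Final tapes: [147,45] [146,43] [140,57] [123,55,22] [117,40,30] [114,28,24,22] [22,18].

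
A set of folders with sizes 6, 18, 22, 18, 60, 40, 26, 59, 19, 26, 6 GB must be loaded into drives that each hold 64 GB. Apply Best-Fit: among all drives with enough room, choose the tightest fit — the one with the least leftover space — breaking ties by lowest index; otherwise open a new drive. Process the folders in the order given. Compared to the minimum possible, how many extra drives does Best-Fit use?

Best-Fit: [6,18,22,18] [60] [40,19] [26,26,6] [59] → 5 drives.
Total size 300 GB; any packing needs at least ⌈300/64⌉ = 5 drives.
So 5 is already optimal.

0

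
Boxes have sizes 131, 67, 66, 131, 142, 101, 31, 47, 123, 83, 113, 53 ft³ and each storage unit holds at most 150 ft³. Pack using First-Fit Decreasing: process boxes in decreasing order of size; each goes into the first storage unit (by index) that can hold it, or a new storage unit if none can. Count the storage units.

Sorted descending: 142, 131, 131, 123, 113, 101, 83, 67, 66, 53, 47, 31.
storage unit 1: place 142 ft³, 8 ft³ left
storage unit 2: place 131 ft³, 19 ft³ left
storage unit 3: place 131 ft³, 19 ft³ left
storage unit 4: place 123 ft³, 27 ft³ left
storage unit 5: place 113 ft³, 37 ft³ left
storage unit 6: place 101 ft³, 49 ft³ left
storage unit 7: place 83 ft³, 67 ft³ left
storage unit 7: place 67 ft³, 0 ft³ left
storage unit 8: place 66 ft³, 84 ft³ left
storage unit 8: place 53 ft³, 31 ft³ left
storage unit 6: place 47 ft³, 2 ft³ left
storage unit 5: place 31 ft³, 6 ft³ left
Final storage units: [142] [131] [131] [123] [113,31] [101,47] [83,67] [66,53].

8 storage units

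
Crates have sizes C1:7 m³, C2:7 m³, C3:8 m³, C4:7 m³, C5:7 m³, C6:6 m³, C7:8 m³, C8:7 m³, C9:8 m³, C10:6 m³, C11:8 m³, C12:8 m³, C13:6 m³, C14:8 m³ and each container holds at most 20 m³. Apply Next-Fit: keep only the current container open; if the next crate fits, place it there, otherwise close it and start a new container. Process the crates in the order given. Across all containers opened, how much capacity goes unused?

39

Put C1 (7 m³) in container 1; 13 m³ remain.
Put C2 (7 m³) in container 1; 6 m³ remain.
Put C3 (8 m³) in container 2; 12 m³ remain.
Put C4 (7 m³) in container 2; 5 m³ remain.
Put C5 (7 m³) in container 3; 13 m³ remain.
Put C6 (6 m³) in container 3; 7 m³ remain.
Put C7 (8 m³) in container 4; 12 m³ remain.
Put C8 (7 m³) in container 4; 5 m³ remain.
Put C9 (8 m³) in container 5; 12 m³ remain.
Put C10 (6 m³) in container 5; 6 m³ remain.
Put C11 (8 m³) in container 6; 12 m³ remain.
Put C12 (8 m³) in container 6; 4 m³ remain.
Put C13 (6 m³) in container 7; 14 m³ remain.
Put C14 (8 m³) in container 7; 6 m³ remain.
7 containers × 20 m³ = 140 m³; used 101 m³; unused 39 m³.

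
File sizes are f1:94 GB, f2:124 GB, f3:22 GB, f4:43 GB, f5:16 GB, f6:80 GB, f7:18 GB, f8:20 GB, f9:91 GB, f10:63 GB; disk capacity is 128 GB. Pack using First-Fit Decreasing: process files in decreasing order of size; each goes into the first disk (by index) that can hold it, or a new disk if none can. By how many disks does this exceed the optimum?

First-Fit Decreasing: [124] [94,22] [91,20,16] [80,43] [63,18] → 5 disks.
Total size 571 GB; any packing needs at least ⌈571/128⌉ = 5 disks.
So 5 is already optimal.

0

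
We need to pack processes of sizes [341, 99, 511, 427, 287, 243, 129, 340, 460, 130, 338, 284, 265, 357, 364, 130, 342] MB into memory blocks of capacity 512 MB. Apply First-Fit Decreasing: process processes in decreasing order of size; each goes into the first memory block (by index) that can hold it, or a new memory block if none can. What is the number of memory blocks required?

Sorted descending: 511, 460, 427, 364, 357, 342, 341, 340, 338, 287, 284, 265, 243, 130, 130, 129, 99.
511 MB → memory block 1 (remaining 1 MB)
460 MB → memory block 2 (remaining 52 MB)
427 MB → memory block 3 (remaining 85 MB)
364 MB → memory block 4 (remaining 148 MB)
357 MB → memory block 5 (remaining 155 MB)
342 MB → memory block 6 (remaining 170 MB)
341 MB → memory block 7 (remaining 171 MB)
340 MB → memory block 8 (remaining 172 MB)
338 MB → memory block 9 (remaining 174 MB)
287 MB → memory block 10 (remaining 225 MB)
284 MB → memory block 11 (remaining 228 MB)
265 MB → memory block 12 (remaining 247 MB)
243 MB → memory block 12 (remaining 4 MB)
130 MB → memory block 4 (remaining 18 MB)
130 MB → memory block 5 (remaining 25 MB)
129 MB → memory block 6 (remaining 41 MB)
99 MB → memory block 7 (remaining 72 MB)

12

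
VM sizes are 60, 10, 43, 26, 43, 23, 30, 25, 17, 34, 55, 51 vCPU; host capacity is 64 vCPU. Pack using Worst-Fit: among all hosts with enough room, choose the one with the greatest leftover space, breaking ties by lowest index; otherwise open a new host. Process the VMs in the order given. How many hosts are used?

8

host 1: place 60 vCPU, 4 vCPU left
host 2: place 10 vCPU, 54 vCPU left
host 2: place 43 vCPU, 11 vCPU left
host 3: place 26 vCPU, 38 vCPU left
host 4: place 43 vCPU, 21 vCPU left
host 3: place 23 vCPU, 15 vCPU left
host 5: place 30 vCPU, 34 vCPU left
host 5: place 25 vCPU, 9 vCPU left
host 4: place 17 vCPU, 4 vCPU left
host 6: place 34 vCPU, 30 vCPU left
host 7: place 55 vCPU, 9 vCPU left
host 8: place 51 vCPU, 13 vCPU left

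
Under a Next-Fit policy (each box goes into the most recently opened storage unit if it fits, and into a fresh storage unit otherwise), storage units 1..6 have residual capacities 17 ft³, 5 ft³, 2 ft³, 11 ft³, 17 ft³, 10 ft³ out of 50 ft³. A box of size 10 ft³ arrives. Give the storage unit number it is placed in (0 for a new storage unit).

Next-Fit only looks at storage unit 6, which has 10 ft³ free.
10 ft³ fits there.

6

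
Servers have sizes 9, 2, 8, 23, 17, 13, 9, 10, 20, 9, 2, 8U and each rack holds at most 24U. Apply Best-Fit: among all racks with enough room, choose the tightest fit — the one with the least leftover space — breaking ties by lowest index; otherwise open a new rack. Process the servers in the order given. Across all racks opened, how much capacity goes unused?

9U → rack 1 (remaining 15U)
2U → rack 1 (remaining 13U)
8U → rack 1 (remaining 5U)
23U → rack 2 (remaining 1U)
17U → rack 3 (remaining 7U)
13U → rack 4 (remaining 11U)
9U → rack 4 (remaining 2U)
10U → rack 5 (remaining 14U)
20U → rack 6 (remaining 4U)
9U → rack 5 (remaining 5U)
2U → rack 4 (remaining 0U)
8U → rack 7 (remaining 16U)
7 racks × 24U = 168U; used 130U; unused 38U.

38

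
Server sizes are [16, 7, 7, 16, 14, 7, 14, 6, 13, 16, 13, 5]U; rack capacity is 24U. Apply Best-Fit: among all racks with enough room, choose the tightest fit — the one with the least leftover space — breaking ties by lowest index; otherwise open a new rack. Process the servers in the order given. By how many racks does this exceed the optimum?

Best-Fit: [16,7] [7,16] [14,7] [14,6] [13] [16,5] [13] → 7 racks.
7 servers exceed 12U (half the capacity), and no two of those can share a rack, so at least 7 racks are needed.
So 7 is already optimal.

0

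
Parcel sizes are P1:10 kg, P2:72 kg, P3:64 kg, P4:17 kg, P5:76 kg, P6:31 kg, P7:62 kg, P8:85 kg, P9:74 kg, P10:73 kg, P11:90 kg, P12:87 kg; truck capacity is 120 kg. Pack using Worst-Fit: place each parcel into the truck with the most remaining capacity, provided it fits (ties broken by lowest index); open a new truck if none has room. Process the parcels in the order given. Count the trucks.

truck 1: place P1 (10 kg), 110 kg left
truck 1: place P2 (72 kg), 38 kg left
truck 2: place P3 (64 kg), 56 kg left
truck 2: place P4 (17 kg), 39 kg left
truck 3: place P5 (76 kg), 44 kg left
truck 3: place P6 (31 kg), 13 kg left
truck 4: place P7 (62 kg), 58 kg left
truck 5: place P8 (85 kg), 35 kg left
truck 6: place P9 (74 kg), 46 kg left
truck 7: place P10 (73 kg), 47 kg left
truck 8: place P11 (90 kg), 30 kg left
truck 9: place P12 (87 kg), 33 kg left

9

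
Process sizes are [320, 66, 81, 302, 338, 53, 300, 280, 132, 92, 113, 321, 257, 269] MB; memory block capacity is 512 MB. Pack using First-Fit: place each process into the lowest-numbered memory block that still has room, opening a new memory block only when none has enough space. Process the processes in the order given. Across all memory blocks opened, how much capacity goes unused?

1172

320 MB → memory block 1 (remaining 192 MB)
66 MB → memory block 1 (remaining 126 MB)
81 MB → memory block 1 (remaining 45 MB)
302 MB → memory block 2 (remaining 210 MB)
338 MB → memory block 3 (remaining 174 MB)
53 MB → memory block 2 (remaining 157 MB)
300 MB → memory block 4 (remaining 212 MB)
280 MB → memory block 5 (remaining 232 MB)
132 MB → memory block 2 (remaining 25 MB)
92 MB → memory block 3 (remaining 82 MB)
113 MB → memory block 4 (remaining 99 MB)
321 MB → memory block 6 (remaining 191 MB)
257 MB → memory block 7 (remaining 255 MB)
269 MB → memory block 8 (remaining 243 MB)
8 memory blocks × 512 MB = 4096 MB; used 2924 MB; unused 1172 MB.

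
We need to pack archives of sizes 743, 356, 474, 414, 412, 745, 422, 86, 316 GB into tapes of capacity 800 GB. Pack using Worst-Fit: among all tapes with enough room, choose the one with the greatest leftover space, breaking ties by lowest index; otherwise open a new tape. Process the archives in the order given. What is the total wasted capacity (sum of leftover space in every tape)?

832

Put 743 GB in tape 1; 57 GB remain.
Put 356 GB in tape 2; 444 GB remain.
Put 474 GB in tape 3; 326 GB remain.
Put 414 GB in tape 2; 30 GB remain.
Put 412 GB in tape 4; 388 GB remain.
Put 745 GB in tape 5; 55 GB remain.
Put 422 GB in tape 6; 378 GB remain.
Put 86 GB in tape 4; 302 GB remain.
Put 316 GB in tape 6; 62 GB remain.
6 tapes × 800 GB = 4800 GB; used 3968 GB; unused 832 GB.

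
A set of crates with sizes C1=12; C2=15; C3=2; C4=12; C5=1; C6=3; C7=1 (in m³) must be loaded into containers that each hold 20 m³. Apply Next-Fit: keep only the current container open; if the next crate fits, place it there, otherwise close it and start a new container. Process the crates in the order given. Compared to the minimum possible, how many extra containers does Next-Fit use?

0

Next-Fit: [12] [15,2] [12,1,3,1] → 3 containers.
Total size 46 m³; any packing needs at least ⌈46/20⌉ = 3 containers.
So 3 is already optimal.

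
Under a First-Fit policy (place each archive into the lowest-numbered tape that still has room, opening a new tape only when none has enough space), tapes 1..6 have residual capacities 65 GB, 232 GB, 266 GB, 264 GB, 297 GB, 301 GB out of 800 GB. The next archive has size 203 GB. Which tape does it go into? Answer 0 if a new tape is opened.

2

Tapes with room: tape 2 (232 GB), tape 3 (266 GB), tape 4 (264 GB), tape 5 (297 GB), tape 6 (301 GB).
The first with room is tape 2.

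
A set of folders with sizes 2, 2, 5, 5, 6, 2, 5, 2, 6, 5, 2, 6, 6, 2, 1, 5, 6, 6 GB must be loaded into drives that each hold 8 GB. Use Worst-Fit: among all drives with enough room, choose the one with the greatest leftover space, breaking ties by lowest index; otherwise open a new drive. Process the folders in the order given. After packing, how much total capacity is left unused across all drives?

2 GB → drive 1 (remaining 6 GB)
2 GB → drive 1 (remaining 4 GB)
5 GB → drive 2 (remaining 3 GB)
5 GB → drive 3 (remaining 3 GB)
6 GB → drive 4 (remaining 2 GB)
2 GB → drive 1 (remaining 2 GB)
5 GB → drive 5 (remaining 3 GB)
2 GB → drive 2 (remaining 1 GB)
6 GB → drive 6 (remaining 2 GB)
5 GB → drive 7 (remaining 3 GB)
2 GB → drive 3 (remaining 1 GB)
6 GB → drive 8 (remaining 2 GB)
6 GB → drive 9 (remaining 2 GB)
2 GB → drive 5 (remaining 1 GB)
1 GB → drive 7 (remaining 2 GB)
5 GB → drive 10 (remaining 3 GB)
6 GB → drive 11 (remaining 2 GB)
6 GB → drive 12 (remaining 2 GB)
12 drives × 8 GB = 96 GB; used 74 GB; unused 22 GB.

22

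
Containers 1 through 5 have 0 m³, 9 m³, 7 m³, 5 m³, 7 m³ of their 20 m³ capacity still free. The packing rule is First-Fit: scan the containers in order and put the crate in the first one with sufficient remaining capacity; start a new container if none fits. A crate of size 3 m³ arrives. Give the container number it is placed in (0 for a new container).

Containers with room: container 2 (9 m³), container 3 (7 m³), container 4 (5 m³), container 5 (7 m³).
The first with room is container 2.

2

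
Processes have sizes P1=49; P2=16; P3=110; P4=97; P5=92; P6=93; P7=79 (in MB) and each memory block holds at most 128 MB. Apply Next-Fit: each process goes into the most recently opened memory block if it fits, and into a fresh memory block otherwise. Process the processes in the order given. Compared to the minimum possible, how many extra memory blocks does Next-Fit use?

1

Next-Fit: [49,16] [110] [97] [92] [93] [79] → 6 memory blocks.
Total size 536 MB; any packing needs at least ⌈536/128⌉ = 5 memory blocks.
An optimal packing achieves that bound: [110,16] [97] [93] [92] [79,49] → 5 memory blocks.
Excess: 6 − 5 = 1.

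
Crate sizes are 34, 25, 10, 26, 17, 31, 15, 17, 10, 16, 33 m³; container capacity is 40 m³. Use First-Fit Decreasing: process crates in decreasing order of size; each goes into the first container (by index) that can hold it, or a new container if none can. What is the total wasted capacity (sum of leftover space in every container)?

Sorted descending: 34, 33, 31, 26, 25, 17, 17, 16, 15, 10, 10.
Put 34 m³ in container 1; 6 m³ remain.
Put 33 m³ in container 2; 7 m³ remain.
Put 31 m³ in container 3; 9 m³ remain.
Put 26 m³ in container 4; 14 m³ remain.
Put 25 m³ in container 5; 15 m³ remain.
Put 17 m³ in container 6; 23 m³ remain.
Put 17 m³ in container 6; 6 m³ remain.
Put 16 m³ in container 7; 24 m³ remain.
Put 15 m³ in container 5; 0 m³ remain.
Put 10 m³ in container 4; 4 m³ remain.
Put 10 m³ in container 7; 14 m³ remain.
7 containers × 40 m³ = 280 m³; used 234 m³; unused 46 m³.

46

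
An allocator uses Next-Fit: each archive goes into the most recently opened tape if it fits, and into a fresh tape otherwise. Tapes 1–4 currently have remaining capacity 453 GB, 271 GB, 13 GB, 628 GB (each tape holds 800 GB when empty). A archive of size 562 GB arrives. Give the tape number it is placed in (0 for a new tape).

Next-Fit only looks at tape 4, which has 628 GB free.
562 GB fits there.

4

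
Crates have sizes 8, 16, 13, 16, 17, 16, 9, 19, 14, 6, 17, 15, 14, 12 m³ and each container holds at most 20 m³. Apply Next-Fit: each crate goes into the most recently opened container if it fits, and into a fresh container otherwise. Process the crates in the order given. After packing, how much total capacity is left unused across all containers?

68

container 1: place 8 m³, 12 m³ left
container 2: place 16 m³, 4 m³ left
container 3: place 13 m³, 7 m³ left
container 4: place 16 m³, 4 m³ left
container 5: place 17 m³, 3 m³ left
container 6: place 16 m³, 4 m³ left
container 7: place 9 m³, 11 m³ left
container 8: place 19 m³, 1 m³ left
container 9: place 14 m³, 6 m³ left
container 9: place 6 m³, 0 m³ left
container 10: place 17 m³, 3 m³ left
container 11: place 15 m³, 5 m³ left
container 12: place 14 m³, 6 m³ left
container 13: place 12 m³, 8 m³ left
13 containers × 20 m³ = 260 m³; used 192 m³; unused 68 m³.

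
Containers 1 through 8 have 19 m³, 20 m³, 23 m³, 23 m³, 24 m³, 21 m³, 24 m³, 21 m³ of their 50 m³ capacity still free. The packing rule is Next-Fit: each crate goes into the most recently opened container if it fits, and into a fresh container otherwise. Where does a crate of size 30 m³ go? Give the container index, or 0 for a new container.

0

Next-Fit only looks at container 8, which has 21 m³ free.
30 m³ does not fit, so a new container is opened.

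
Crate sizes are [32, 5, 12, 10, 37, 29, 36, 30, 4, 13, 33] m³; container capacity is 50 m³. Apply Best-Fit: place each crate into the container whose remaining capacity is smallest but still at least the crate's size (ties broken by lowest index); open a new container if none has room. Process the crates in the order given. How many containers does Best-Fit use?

6 containers

Put 32 m³ in container 1; 18 m³ remain.
Put 5 m³ in container 1; 13 m³ remain.
Put 12 m³ in container 1; 1 m³ remain.
Put 10 m³ in container 2; 40 m³ remain.
Put 37 m³ in container 2; 3 m³ remain.
Put 29 m³ in container 3; 21 m³ remain.
Put 36 m³ in container 4; 14 m³ remain.
Put 30 m³ in container 5; 20 m³ remain.
Put 4 m³ in container 4; 10 m³ remain.
Put 13 m³ in container 5; 7 m³ remain.
Put 33 m³ in container 6; 17 m³ remain.
Final containers: [32,5,12] [10,37] [29] [36,4] [30,13] [33].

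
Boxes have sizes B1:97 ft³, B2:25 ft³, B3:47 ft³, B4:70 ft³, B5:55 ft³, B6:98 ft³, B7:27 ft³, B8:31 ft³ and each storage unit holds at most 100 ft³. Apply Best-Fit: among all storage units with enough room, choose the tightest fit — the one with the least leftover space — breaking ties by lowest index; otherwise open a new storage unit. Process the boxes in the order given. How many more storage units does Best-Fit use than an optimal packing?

Best-Fit: [97] [25,47,27] [70] [55,31] [98] → 5 storage units.
Total size 450 ft³; any packing needs at least ⌈450/100⌉ = 5 storage units.
So 5 is already optimal.

0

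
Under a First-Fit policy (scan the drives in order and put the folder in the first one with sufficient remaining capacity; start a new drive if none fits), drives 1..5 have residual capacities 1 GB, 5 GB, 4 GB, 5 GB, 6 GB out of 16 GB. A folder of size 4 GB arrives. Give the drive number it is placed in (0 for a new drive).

2

Drives with room: drive 2 (5 GB), drive 3 (4 GB), drive 4 (5 GB), drive 5 (6 GB).
The first with room is drive 2.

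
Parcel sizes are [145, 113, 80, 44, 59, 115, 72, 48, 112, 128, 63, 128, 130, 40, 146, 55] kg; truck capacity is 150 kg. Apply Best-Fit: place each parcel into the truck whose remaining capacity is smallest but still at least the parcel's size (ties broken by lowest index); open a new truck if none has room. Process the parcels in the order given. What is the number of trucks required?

145 kg → truck 1 (remaining 5 kg)
113 kg → truck 2 (remaining 37 kg)
80 kg → truck 3 (remaining 70 kg)
44 kg → truck 3 (remaining 26 kg)
59 kg → truck 4 (remaining 91 kg)
115 kg → truck 5 (remaining 35 kg)
72 kg → truck 4 (remaining 19 kg)
48 kg → truck 6 (remaining 102 kg)
112 kg → truck 7 (remaining 38 kg)
128 kg → truck 8 (remaining 22 kg)
63 kg → truck 6 (remaining 39 kg)
128 kg → truck 9 (remaining 22 kg)
130 kg → truck 10 (remaining 20 kg)
40 kg → truck 11 (remaining 110 kg)
146 kg → truck 12 (remaining 4 kg)
55 kg → truck 11 (remaining 55 kg)
Final trucks: [145] [113] [80,44] [59,72] [115] [48,63] [112] [128] [128] [130] [40,55] [146].

12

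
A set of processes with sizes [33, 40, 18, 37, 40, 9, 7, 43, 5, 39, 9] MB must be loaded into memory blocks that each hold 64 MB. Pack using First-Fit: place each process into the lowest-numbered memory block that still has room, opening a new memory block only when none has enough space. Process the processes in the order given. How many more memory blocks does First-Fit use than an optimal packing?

First-Fit: [33,18,9] [40,7,5,9] [37] [40] [43] [39] → 6 memory blocks.
6 processes exceed 32 MB (half the capacity), and no two of those can share a memory block, so at least 6 memory blocks are needed.
So 6 is already optimal.

0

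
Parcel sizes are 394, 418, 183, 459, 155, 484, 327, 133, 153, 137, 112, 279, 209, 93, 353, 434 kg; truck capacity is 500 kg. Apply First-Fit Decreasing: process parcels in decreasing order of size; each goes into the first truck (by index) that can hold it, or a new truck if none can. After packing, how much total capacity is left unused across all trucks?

677

Sorted descending: 484, 459, 434, 418, 394, 353, 327, 279, 209, 183, 155, 153, 137, 133, 112, 93.
484 kg → truck 1 (remaining 16 kg)
459 kg → truck 2 (remaining 41 kg)
434 kg → truck 3 (remaining 66 kg)
418 kg → truck 4 (remaining 82 kg)
394 kg → truck 5 (remaining 106 kg)
353 kg → truck 6 (remaining 147 kg)
327 kg → truck 7 (remaining 173 kg)
279 kg → truck 8 (remaining 221 kg)
209 kg → truck 8 (remaining 12 kg)
183 kg → truck 9 (remaining 317 kg)
155 kg → truck 7 (remaining 18 kg)
153 kg → truck 9 (remaining 164 kg)
137 kg → truck 6 (remaining 10 kg)
133 kg → truck 9 (remaining 31 kg)
112 kg → truck 10 (remaining 388 kg)
93 kg → truck 5 (remaining 13 kg)
10 trucks × 500 kg = 5000 kg; used 4323 kg; unused 677 kg.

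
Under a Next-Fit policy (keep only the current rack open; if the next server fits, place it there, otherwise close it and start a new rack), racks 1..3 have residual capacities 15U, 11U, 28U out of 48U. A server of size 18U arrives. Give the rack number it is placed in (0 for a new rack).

3

Next-Fit only looks at rack 3, which has 28U free.
18U fits there.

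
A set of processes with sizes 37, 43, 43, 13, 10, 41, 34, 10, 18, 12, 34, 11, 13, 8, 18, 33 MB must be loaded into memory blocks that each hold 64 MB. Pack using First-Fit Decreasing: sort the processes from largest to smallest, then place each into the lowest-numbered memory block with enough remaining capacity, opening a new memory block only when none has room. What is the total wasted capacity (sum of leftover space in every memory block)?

Sorted descending: 43, 43, 41, 37, 34, 34, 33, 18, 18, 13, 13, 12, 11, 10, 10, 8.
memory block 1: place 43 MB, 21 MB left
memory block 2: place 43 MB, 21 MB left
memory block 3: place 41 MB, 23 MB left
memory block 4: place 37 MB, 27 MB left
memory block 5: place 34 MB, 30 MB left
memory block 6: place 34 MB, 30 MB left
memory block 7: place 33 MB, 31 MB left
memory block 1: place 18 MB, 3 MB left
memory block 2: place 18 MB, 3 MB left
memory block 3: place 13 MB, 10 MB left
memory block 4: place 13 MB, 14 MB left
memory block 4: place 12 MB, 2 MB left
memory block 5: place 11 MB, 19 MB left
memory block 3: place 10 MB, 0 MB left
memory block 5: place 10 MB, 9 MB left
memory block 5: place 8 MB, 1 MB left
7 memory blocks × 64 MB = 448 MB; used 378 MB; unused 70 MB.

70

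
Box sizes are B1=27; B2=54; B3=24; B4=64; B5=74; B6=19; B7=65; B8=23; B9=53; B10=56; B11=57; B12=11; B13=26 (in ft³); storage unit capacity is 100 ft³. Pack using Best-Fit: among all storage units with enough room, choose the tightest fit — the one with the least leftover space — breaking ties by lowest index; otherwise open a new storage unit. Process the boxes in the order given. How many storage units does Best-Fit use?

7

B1 (27 ft³) → storage unit 1 (remaining 73 ft³)
B2 (54 ft³) → storage unit 1 (remaining 19 ft³)
B3 (24 ft³) → storage unit 2 (remaining 76 ft³)
B4 (64 ft³) → storage unit 2 (remaining 12 ft³)
B5 (74 ft³) → storage unit 3 (remaining 26 ft³)
B6 (19 ft³) → storage unit 1 (remaining 0 ft³)
B7 (65 ft³) → storage unit 4 (remaining 35 ft³)
B8 (23 ft³) → storage unit 3 (remaining 3 ft³)
B9 (53 ft³) → storage unit 5 (remaining 47 ft³)
B10 (56 ft³) → storage unit 6 (remaining 44 ft³)
B11 (57 ft³) → storage unit 7 (remaining 43 ft³)
B12 (11 ft³) → storage unit 2 (remaining 1 ft³)
B13 (26 ft³) → storage unit 4 (remaining 9 ft³)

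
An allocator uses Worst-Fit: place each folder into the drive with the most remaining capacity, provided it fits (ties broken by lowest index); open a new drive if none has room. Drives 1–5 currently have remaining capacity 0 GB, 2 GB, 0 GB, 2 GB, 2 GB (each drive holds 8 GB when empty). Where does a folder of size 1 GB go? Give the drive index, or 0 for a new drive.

2

Drives with room: drive 2 (2 GB), drive 4 (2 GB), drive 5 (2 GB).
Most room is drive 2 with 2 GB free.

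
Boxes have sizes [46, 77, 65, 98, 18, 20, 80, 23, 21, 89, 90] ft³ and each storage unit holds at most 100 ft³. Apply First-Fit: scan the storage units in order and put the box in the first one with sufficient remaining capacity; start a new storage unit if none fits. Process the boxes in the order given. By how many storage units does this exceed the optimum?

First-Fit: [46,18,20] [77,23] [65,21] [98] [80] [89] [90] → 7 storage units.
Total size 627 ft³; any packing needs at least ⌈627/100⌉ = 7 storage units.
So 7 is already optimal.

0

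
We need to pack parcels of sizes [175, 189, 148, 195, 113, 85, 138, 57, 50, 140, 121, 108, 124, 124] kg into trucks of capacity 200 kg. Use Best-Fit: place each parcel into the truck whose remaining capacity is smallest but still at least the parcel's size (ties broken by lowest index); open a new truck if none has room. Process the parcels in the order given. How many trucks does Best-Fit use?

175 kg → truck 1 (remaining 25 kg)
189 kg → truck 2 (remaining 11 kg)
148 kg → truck 3 (remaining 52 kg)
195 kg → truck 4 (remaining 5 kg)
113 kg → truck 5 (remaining 87 kg)
85 kg → truck 5 (remaining 2 kg)
138 kg → truck 6 (remaining 62 kg)
57 kg → truck 6 (remaining 5 kg)
50 kg → truck 3 (remaining 2 kg)
140 kg → truck 7 (remaining 60 kg)
121 kg → truck 8 (remaining 79 kg)
108 kg → truck 9 (remaining 92 kg)
124 kg → truck 10 (remaining 76 kg)
124 kg → truck 11 (remaining 76 kg)
Final trucks: [175] [189] [148,50] [195] [113,85] [138,57] [140] [121] [108] [124] [124].

11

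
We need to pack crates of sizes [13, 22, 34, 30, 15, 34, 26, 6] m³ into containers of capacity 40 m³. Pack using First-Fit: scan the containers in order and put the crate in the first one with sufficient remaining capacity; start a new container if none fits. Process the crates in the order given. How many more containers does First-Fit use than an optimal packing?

First-Fit: [13,22] [34,6] [30] [15] [34] [26] → 6 containers.
Total size 180 m³; any packing needs at least ⌈180/40⌉ = 5 containers.
An optimal packing achieves that bound: [34,6] [34] [30] [26,13] [22,15] → 5 containers.
Excess: 6 − 5 = 1.

1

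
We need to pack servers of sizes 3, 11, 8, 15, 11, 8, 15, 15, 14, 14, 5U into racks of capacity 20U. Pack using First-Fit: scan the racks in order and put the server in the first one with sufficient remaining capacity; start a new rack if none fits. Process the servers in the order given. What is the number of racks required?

8

rack 1: place 3U, 17U left
rack 1: place 11U, 6U left
rack 2: place 8U, 12U left
rack 3: place 15U, 5U left
rack 2: place 11U, 1U left
rack 4: place 8U, 12U left
rack 5: place 15U, 5U left
rack 6: place 15U, 5U left
rack 7: place 14U, 6U left
rack 8: place 14U, 6U left
rack 1: place 5U, 1U left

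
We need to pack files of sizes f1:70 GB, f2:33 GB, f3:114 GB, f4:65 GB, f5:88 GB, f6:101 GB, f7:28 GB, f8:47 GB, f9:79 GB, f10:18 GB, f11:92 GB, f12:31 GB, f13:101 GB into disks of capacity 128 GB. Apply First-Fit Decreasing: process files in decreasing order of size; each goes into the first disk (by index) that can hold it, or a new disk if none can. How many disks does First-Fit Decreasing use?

Sorted descending: 114, 101, 101, 92, 88, 79, 70, 65, 47, 33, 31, 28, 18.
Put 114 GB in disk 1; 14 GB remain.
Put 101 GB in disk 2; 27 GB remain.
Put 101 GB in disk 3; 27 GB remain.
Put 92 GB in disk 4; 36 GB remain.
Put 88 GB in disk 5; 40 GB remain.
Put 79 GB in disk 6; 49 GB remain.
Put 70 GB in disk 7; 58 GB remain.
Put 65 GB in disk 8; 63 GB remain.
Put 47 GB in disk 6; 2 GB remain.
Put 33 GB in disk 4; 3 GB remain.
Put 31 GB in disk 5; 9 GB remain.
Put 28 GB in disk 7; 30 GB remain.
Put 18 GB in disk 2; 9 GB remain.
Final disks: [114] [101,18] [101] [92,33] [88,31] [79,47] [70,28] [65].

8 disks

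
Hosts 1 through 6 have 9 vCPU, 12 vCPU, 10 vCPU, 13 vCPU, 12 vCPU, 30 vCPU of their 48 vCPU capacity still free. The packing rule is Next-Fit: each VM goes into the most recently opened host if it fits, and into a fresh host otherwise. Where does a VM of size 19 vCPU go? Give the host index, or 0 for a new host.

6

Next-Fit only looks at host 6, which has 30 vCPU free.
19 vCPU fits there.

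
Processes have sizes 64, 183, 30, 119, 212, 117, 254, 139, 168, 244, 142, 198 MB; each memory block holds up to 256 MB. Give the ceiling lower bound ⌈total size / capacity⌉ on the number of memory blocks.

Total size = 64 + 183 + 30 + 119 + 212 + 117 + 254 + 139 + 168 + 244 + 142 + 198 = 1870 MB.
⌈1870 / 256⌉ = 8.

8 memory blocks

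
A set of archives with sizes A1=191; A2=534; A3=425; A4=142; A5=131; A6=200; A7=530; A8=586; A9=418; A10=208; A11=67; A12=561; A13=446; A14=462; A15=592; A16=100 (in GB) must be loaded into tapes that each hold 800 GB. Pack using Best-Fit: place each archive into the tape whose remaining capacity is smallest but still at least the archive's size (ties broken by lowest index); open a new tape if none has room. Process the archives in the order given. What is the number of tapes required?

9

A1 (191 GB) → tape 1 (remaining 609 GB)
A2 (534 GB) → tape 1 (remaining 75 GB)
A3 (425 GB) → tape 2 (remaining 375 GB)
A4 (142 GB) → tape 2 (remaining 233 GB)
A5 (131 GB) → tape 2 (remaining 102 GB)
A6 (200 GB) → tape 3 (remaining 600 GB)
A7 (530 GB) → tape 3 (remaining 70 GB)
A8 (586 GB) → tape 4 (remaining 214 GB)
A9 (418 GB) → tape 5 (remaining 382 GB)
A10 (208 GB) → tape 4 (remaining 6 GB)
A11 (67 GB) → tape 3 (remaining 3 GB)
A12 (561 GB) → tape 6 (remaining 239 GB)
A13 (446 GB) → tape 7 (remaining 354 GB)
A14 (462 GB) → tape 8 (remaining 338 GB)
A15 (592 GB) → tape 9 (remaining 208 GB)
A16 (100 GB) → tape 2 (remaining 2 GB)
Final tapes: [191,534] [425,142,131,100] [200,530,67] [586,208] [418] [561] [446] [462] [592].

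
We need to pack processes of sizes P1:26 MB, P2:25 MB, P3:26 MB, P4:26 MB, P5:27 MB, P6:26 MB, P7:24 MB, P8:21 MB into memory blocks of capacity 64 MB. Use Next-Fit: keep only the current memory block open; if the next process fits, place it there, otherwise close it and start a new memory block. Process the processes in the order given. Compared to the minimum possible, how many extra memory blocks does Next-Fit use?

Next-Fit: [26,25] [26,26] [27,26] [24,21] → 4 memory blocks.
Total size 201 MB; any packing needs at least ⌈201/64⌉ = 4 memory blocks.
So 4 is already optimal.

0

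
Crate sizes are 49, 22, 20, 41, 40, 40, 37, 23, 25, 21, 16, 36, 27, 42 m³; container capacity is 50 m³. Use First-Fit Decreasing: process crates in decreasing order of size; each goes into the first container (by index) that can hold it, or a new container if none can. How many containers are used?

11

Sorted descending: 49, 42, 41, 40, 40, 37, 36, 27, 25, 23, 22, 21, 20, 16.
49 m³ → container 1 (remaining 1 m³)
42 m³ → container 2 (remaining 8 m³)
41 m³ → container 3 (remaining 9 m³)
40 m³ → container 4 (remaining 10 m³)
40 m³ → container 5 (remaining 10 m³)
37 m³ → container 6 (remaining 13 m³)
36 m³ → container 7 (remaining 14 m³)
27 m³ → container 8 (remaining 23 m³)
25 m³ → container 9 (remaining 25 m³)
23 m³ → container 8 (remaining 0 m³)
22 m³ → container 9 (remaining 3 m³)
21 m³ → container 10 (remaining 29 m³)
20 m³ → container 10 (remaining 9 m³)
16 m³ → container 11 (remaining 34 m³)
Final containers: [49] [42] [41] [40] [40] [37] [36] [27,23] [25,22] [21,20] [16].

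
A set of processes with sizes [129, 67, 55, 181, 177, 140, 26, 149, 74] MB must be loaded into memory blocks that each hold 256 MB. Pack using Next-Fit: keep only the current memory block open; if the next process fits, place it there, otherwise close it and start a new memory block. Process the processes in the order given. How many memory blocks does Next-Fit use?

5

129 MB → memory block 1 (remaining 127 MB)
67 MB → memory block 1 (remaining 60 MB)
55 MB → memory block 1 (remaining 5 MB)
181 MB → memory block 2 (remaining 75 MB)
177 MB → memory block 3 (remaining 79 MB)
140 MB → memory block 4 (remaining 116 MB)
26 MB → memory block 4 (remaining 90 MB)
149 MB → memory block 5 (remaining 107 MB)
74 MB → memory block 5 (remaining 33 MB)
Final memory blocks: [129,67,55] [181] [177] [140,26] [149,74].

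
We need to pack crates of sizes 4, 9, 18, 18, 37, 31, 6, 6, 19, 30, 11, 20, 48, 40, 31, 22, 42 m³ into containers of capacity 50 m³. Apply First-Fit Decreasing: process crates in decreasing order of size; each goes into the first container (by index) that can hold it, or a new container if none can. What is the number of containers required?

8 containers

Sorted descending: 48, 42, 40, 37, 31, 31, 30, 22, 20, 19, 18, 18, 11, 9, 6, 6, 4.
Put 48 m³ in container 1; 2 m³ remain.
Put 42 m³ in container 2; 8 m³ remain.
Put 40 m³ in container 3; 10 m³ remain.
Put 37 m³ in container 4; 13 m³ remain.
Put 31 m³ in container 5; 19 m³ remain.
Put 31 m³ in container 6; 19 m³ remain.
Put 30 m³ in container 7; 20 m³ remain.
Put 22 m³ in container 8; 28 m³ remain.
Put 20 m³ in container 7; 0 m³ remain.
Put 19 m³ in container 5; 0 m³ remain.
Put 18 m³ in container 6; 1 m³ remain.
Put 18 m³ in container 8; 10 m³ remain.
Put 11 m³ in container 4; 2 m³ remain.
Put 9 m³ in container 3; 1 m³ remain.
Put 6 m³ in container 2; 2 m³ remain.
Put 6 m³ in container 8; 4 m³ remain.
Put 4 m³ in container 8; 0 m³ remain.
Final containers: [48] [42,6] [40,9] [37,11] [31,19] [31,18] [30,20] [22,18,6,4].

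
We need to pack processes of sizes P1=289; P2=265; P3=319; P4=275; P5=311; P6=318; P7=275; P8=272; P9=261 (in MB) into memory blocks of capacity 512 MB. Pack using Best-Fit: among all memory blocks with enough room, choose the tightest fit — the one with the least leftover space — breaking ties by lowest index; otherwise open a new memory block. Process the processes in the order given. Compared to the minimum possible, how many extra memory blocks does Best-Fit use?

Best-Fit: [289] [265] [319] [275] [311] [318] [275] [272] [261] → 9 memory blocks.
9 processes exceed 256 MB (half the capacity), and no two of those can share a memory block, so at least 9 memory blocks are needed.
So 9 is already optimal.

0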